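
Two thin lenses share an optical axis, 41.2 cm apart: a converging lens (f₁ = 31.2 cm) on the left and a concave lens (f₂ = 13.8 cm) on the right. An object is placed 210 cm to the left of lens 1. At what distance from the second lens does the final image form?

3.43 cm

Lens 1: 1/d_i1 = 1/f₁ − 1/d_o1 = 1/(31.2) − 1/(210) = 0.02729, so d_i1 = 36.64 cm.
The intermediate image is 36.64 cm to the right of lens 1, which is 41.2 − (36.64) = 4.560 cm to the left of lens 2, so d_o2 = +4.560 cm.
Lens 2 is diverging, so f₂ = −13.8 cm.
Lens 2: 1/d_i2 = 1/f₂ − 1/d_o2 = 1/(-13.8) − 1/(4.560) = -0.2918, so d_i2 = -3.43 cm.
The final image is virtual, 3.43 cm to the left of lens 2 (overall magnification ≈ -0.13).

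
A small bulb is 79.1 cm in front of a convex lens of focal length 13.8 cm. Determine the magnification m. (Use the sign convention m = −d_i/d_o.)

1/d_i = 1/f − 1/d_o = 1/(13.80) − 1/(79.1) = 0.05982, so d_i = 16.72 cm.
m = −d_i/d_o = −(16.72)/(79.1) = -0.211.
The image is real, inverted and reduced, on the far side of the lens.

m = -0.211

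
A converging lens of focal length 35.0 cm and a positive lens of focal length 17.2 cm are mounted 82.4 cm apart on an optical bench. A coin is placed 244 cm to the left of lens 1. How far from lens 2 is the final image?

Lens 1: 1/d_i1 = 1/f₁ − 1/d_o1 = 1/(35.0) − 1/(244) = 0.02447, so d_i1 = 40.86 cm.
The intermediate image is 40.86 cm to the right of lens 1, which is 82.4 − (40.86) = 41.54 cm to the left of lens 2, so d_o2 = +41.54 cm.
Lens 2: 1/d_i2 = 1/f₂ − 1/d_o2 = 1/(17.2) − 1/(41.54) = 0.03407, so d_i2 = 29.4 cm.
The final image is real, 29.4 cm to the right of lens 2 (overall magnification ≈ 0.12).

29.4 cm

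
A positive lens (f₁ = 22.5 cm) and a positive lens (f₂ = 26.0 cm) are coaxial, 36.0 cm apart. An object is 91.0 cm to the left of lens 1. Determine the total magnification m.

m = -0.429

Lens 1: 1/d_i1 = 1/(22.5) − 1/(91.0) = 0.03346, so d_i1 = 29.89 cm; m₁ = −d_i1/d_o1 = -0.3285.
d_o2 = 36.0 − (29.89) = 6.110 cm.
Lens 2: 1/d_i2 = 1/(26.0) − 1/(6.110) = -0.1252, so d_i2 = -7.987 cm; m₂ = −d_i2/d_o2 = +1.307.
m = m₁·m₂ = (-0.3285)(+1.307) = -0.429.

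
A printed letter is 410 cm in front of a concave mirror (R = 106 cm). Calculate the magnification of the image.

m = -0.148

f = R/2 = 106/2 = 53.00 cm.
1/d_i = 1/f − 1/d_o = 1/(53.00) − 1/(410) = 0.01643, so d_i = 60.87 cm.
m = −d_i/d_o = −(60.87)/(410) = -0.148.
The image is real, inverted and reduced, in front of the mirror.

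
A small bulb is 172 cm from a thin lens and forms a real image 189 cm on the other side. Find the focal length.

f = 90.0 cm (converging)

Real image ⇒ d_i = +189 cm.
1/f = 1/d_o + 1/d_i = 1/(172) + 1/(189) = 0.01110, so f = 90.0 cm.
Since f is positive, the thin lens is converging.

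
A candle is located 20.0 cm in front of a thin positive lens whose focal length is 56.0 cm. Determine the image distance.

Lens equation: 1/d_i = 1/f − 1/d_o = 1/(56.00) − 1/(20.0) = 0.01786 − 0.05000 = -0.03214, so d_i = -31.1 cm.
The image is virtual, upright and enlarged, on the same side as the object.

31.1 cm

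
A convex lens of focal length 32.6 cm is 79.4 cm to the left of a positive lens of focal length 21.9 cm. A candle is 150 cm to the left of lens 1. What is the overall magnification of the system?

m = +0.384

Lens 1: 1/d_i1 = 1/(32.6) − 1/(150) = 0.02401, so d_i1 = 41.65 cm; m₁ = −d_i1/d_o1 = -0.2777.
d_o2 = 79.4 − (41.65) = 37.75 cm.
Lens 2: 1/d_i2 = 1/(21.9) − 1/(37.75) = 0.01917, so d_i2 = 52.16 cm; m₂ = −d_i2/d_o2 = -1.382.
m = m₁·m₂ = (-0.2777)(-1.382) = +0.384.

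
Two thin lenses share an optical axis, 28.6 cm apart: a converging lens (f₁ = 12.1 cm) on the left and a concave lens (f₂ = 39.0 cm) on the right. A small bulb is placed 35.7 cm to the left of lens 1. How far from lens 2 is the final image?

8.15 cm

Lens 1: 1/d_i1 = 1/f₁ − 1/d_o1 = 1/(12.1) − 1/(35.7) = 0.05463, so d_i1 = 18.30 cm.
The intermediate image is 18.30 cm to the right of lens 1, which is 28.6 − (18.30) = 10.30 cm to the left of lens 2, so d_o2 = +10.30 cm.
Lens 2 is diverging, so f₂ = −39.0 cm.
Lens 2: 1/d_i2 = 1/f₂ − 1/d_o2 = 1/(-39.0) − 1/(10.30) = -0.1227, so d_i2 = -8.15 cm.
The final image is virtual, 8.15 cm to the left of lens 2 (overall magnification ≈ -0.41).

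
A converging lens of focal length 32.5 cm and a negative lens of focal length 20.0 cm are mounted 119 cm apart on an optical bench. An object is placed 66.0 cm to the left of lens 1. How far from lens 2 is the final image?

14.7 cm

Lens 1: 1/d_i1 = 1/f₁ − 1/d_o1 = 1/(32.5) − 1/(66.0) = 0.01562, so d_i1 = 64.03 cm.
The intermediate image is 64.03 cm to the right of lens 1, which is 119 − (64.03) = 54.97 cm to the left of lens 2, so d_o2 = +54.97 cm.
Lens 2 is diverging, so f₂ = −20.0 cm.
Lens 2: 1/d_i2 = 1/f₂ − 1/d_o2 = 1/(-20.0) − 1/(54.97) = -0.06819, so d_i2 = -14.7 cm.
The final image is virtual, 14.7 cm to the left of lens 2 (overall magnification ≈ -0.26).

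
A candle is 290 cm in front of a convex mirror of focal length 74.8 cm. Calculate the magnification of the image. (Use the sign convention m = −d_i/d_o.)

For a convex mirror, f = -74.8 cm.
1/d_i = 1/f − 1/d_o = 1/(-74.80) − 1/(290) = -0.01682, so d_i = -59.46 cm.
m = −d_i/d_o = −(-59.46)/(290) = +0.205.
The image is virtual, upright and reduced, behind the mirror.

m = +0.205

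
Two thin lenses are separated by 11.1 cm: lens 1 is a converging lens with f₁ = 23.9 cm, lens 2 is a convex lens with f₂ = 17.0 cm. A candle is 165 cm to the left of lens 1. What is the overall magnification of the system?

m = -0.0851

Lens 1: 1/d_i1 = 1/(23.9) − 1/(165) = 0.03578, so d_i1 = 27.95 cm; m₁ = −d_i1/d_o1 = -0.1694.
d_o2 = 11.1 − (27.95) = -16.85 cm (virtual object).
Lens 2: 1/d_i2 = 1/(17.0) − 1/(-16.85) = 0.1182, so d_i2 = 8.462 cm; m₂ = −d_i2/d_o2 = +0.5022.
m = m₁·m₂ = (-0.1694)(+0.5022) = -0.0851.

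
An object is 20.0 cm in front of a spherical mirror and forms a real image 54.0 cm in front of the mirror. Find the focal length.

Real image ⇒ d_i = +54.0 cm.
1/f = 1/d_o + 1/d_i = 1/(20.0) + 1/(54.0) = 0.06852, so f = 14.6 cm.
Since f is positive, the spherical mirror is concave.

f = 14.6 cm (concave)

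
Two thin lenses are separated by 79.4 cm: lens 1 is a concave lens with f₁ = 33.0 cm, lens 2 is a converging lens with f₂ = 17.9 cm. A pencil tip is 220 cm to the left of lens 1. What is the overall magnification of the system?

m = -0.0259

f₁ = −33.0 cm (diverging).
Lens 1: 1/d_i1 = 1/(-33.0) − 1/(220) = -0.03485, so d_i1 = -28.70 cm; m₁ = −d_i1/d_o1 = +0.1305.
d_o2 = 79.4 − (-28.70) = 108.1 cm.
Lens 2: 1/d_i2 = 1/(17.9) − 1/(108.1) = 0.04662, so d_i2 = 21.45 cm; m₂ = −d_i2/d_o2 = -0.1984.
m = m₁·m₂ = (+0.1305)(-0.1984) = -0.0259.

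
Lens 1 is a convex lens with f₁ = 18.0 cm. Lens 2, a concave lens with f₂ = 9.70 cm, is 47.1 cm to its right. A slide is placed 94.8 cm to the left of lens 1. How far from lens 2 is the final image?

6.98 cm

Lens 1: 1/d_i1 = 1/f₁ − 1/d_o1 = 1/(18.0) − 1/(94.8) = 0.04501, so d_i1 = 22.22 cm.
The intermediate image is 22.22 cm to the right of lens 1, which is 47.1 − (22.22) = 24.88 cm to the left of lens 2, so d_o2 = +24.88 cm.
Lens 2 is diverging, so f₂ = −9.70 cm.
Lens 2: 1/d_i2 = 1/f₂ − 1/d_o2 = 1/(-9.70) − 1/(24.88) = -0.1433, so d_i2 = -6.98 cm.
The final image is virtual, 6.98 cm to the left of lens 2 (overall magnification ≈ -0.066).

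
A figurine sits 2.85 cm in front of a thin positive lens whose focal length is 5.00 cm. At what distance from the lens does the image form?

6.63 cm

Lens equation: 1/v = 1/f − 1/u = 1/(5.000) − 1/(2.85) = 0.2000 − 0.3509 = -0.1509, so v = -6.63 cm.
The image is virtual, upright and enlarged, on the same side as the object.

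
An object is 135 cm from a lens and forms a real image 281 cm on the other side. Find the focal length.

f = 91.2 cm (converging)

Real image ⇒ d_i = +281 cm.
1/f = 1/d_o + 1/d_i = 1/(135) + 1/(281) = 0.01097, so f = 91.2 cm.
Since f is positive, the lens is converging.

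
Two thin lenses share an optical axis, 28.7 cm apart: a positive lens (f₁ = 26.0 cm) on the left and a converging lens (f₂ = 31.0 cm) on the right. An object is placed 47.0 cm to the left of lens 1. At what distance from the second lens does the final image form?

Lens 1: 1/d_i1 = 1/f₁ − 1/d_o1 = 1/(26.0) − 1/(47.0) = 0.01718, so d_i1 = 58.19 cm.
The intermediate image is 58.19 cm to the right of lens 1, which lies 29.49 cm to the right of lens 2 — a virtual object — so d_o2 = −29.49 cm.
Lens 2: 1/d_i2 = 1/f₂ − 1/d_o2 = 1/(31.0) − 1/(-29.49) = 0.06617, so d_i2 = 15.1 cm.
The final image is real, 15.1 cm to the right of lens 2 (overall magnification ≈ -0.63).

15.1 cm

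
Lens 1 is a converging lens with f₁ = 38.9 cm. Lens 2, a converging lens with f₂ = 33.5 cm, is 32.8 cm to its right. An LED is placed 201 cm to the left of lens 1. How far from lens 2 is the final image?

Lens 1: 1/d_i1 = 1/f₁ − 1/d_o1 = 1/(38.9) − 1/(201) = 0.02073, so d_i1 = 48.24 cm.
The intermediate image is 48.24 cm to the right of lens 1, which lies 15.44 cm to the right of lens 2 — a virtual object — so d_o2 = −15.44 cm.
Lens 2: 1/d_i2 = 1/f₂ − 1/d_o2 = 1/(33.5) − 1/(-15.44) = 0.09462, so d_i2 = 10.6 cm.
The final image is real, 10.6 cm to the right of lens 2 (overall magnification ≈ -0.16).

10.6 cm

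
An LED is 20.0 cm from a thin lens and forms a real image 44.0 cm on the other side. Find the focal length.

f = 13.8 cm (converging)

Real image ⇒ d_i = +44.0 cm.
1/f = 1/d_o + 1/d_i = 1/(20.0) + 1/(44.0) = 0.07273, so f = 13.8 cm.
Since f is positive, the thin lens is converging.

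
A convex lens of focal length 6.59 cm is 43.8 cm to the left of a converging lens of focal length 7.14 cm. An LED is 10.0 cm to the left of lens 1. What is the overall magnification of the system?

m = +0.796

Lens 1: 1/d_i1 = 1/(6.59) − 1/(10.0) = 0.05175, so d_i1 = 19.33 cm; m₁ = −d_i1/d_o1 = -1.933.
d_o2 = 43.8 − (19.33) = 24.47 cm.
Lens 2: 1/d_i2 = 1/(7.14) − 1/(24.47) = 0.09919, so d_i2 = 10.08 cm; m₂ = −d_i2/d_o2 = -0.4120.
m = m₁·m₂ = (-1.933)(-0.4120) = +0.796.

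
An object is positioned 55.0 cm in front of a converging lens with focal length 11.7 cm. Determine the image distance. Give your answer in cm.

Thin-lens equation: 1/q = 1/f − 1/p = 1/(11.70) − 1/(55.0) = 0.08547 − 0.01818 = 0.06729, so q = 14.9 cm.
The image is real, inverted and reduced, on the far side of the lens.

14.9 cm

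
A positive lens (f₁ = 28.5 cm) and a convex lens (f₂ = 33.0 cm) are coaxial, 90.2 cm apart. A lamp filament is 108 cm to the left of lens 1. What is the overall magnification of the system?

Lens 1: 1/d_i1 = 1/(28.5) − 1/(108) = 0.02583, so d_i1 = 38.72 cm; m₁ = −d_i1/d_o1 = -0.3585.
d_o2 = 90.2 − (38.72) = 51.48 cm.
Lens 2: 1/d_i2 = 1/(33.0) − 1/(51.48) = 0.01088, so d_i2 = 91.93 cm; m₂ = −d_i2/d_o2 = -1.786.
m = m₁·m₂ = (-0.3585)(-1.786) = +0.640.

m = +0.640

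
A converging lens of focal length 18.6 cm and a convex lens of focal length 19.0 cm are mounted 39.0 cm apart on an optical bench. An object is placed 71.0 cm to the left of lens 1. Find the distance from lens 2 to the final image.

Lens 1: 1/d_i1 = 1/f₁ − 1/d_o1 = 1/(18.6) − 1/(71.0) = 0.03968, so d_i1 = 25.20 cm.
The intermediate image is 25.20 cm to the right of lens 1, which is 39.0 − (25.20) = 13.80 cm to the left of lens 2, so d_o2 = +13.80 cm.
Lens 2: 1/d_i2 = 1/f₂ − 1/d_o2 = 1/(19.0) − 1/(13.80) = -0.01983, so d_i2 = -50.4 cm.
The final image is virtual, 50.4 cm to the left of lens 2 (overall magnification ≈ -1.3).

50.4 cm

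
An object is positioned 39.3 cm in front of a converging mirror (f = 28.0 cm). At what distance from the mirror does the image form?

97.4 cm

Mirror equation: 1/s_i = 1/f − 1/s_o = 1/(28.00) − 1/(39.3) = 0.03571 − 0.02545 = 0.01027, so s_i = 97.4 cm.
The image is real, inverted and enlarged, in front of the mirror.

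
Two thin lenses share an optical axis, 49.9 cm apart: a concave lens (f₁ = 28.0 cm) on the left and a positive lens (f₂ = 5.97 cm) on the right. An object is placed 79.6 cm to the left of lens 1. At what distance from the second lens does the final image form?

6.52 cm

Lens 1 is diverging, so f₁ = −28.0 cm.
Lens 1: 1/d_i1 = 1/f₁ − 1/d_o1 = 1/(-28.0) − 1/(79.6) = -0.04828, so d_i1 = -20.71 cm.
The intermediate image is 20.71 cm to the left of lens 1 (virtual), which is 49.9 − (-20.71) = 70.61 cm to the left of lens 2, so d_o2 = +70.61 cm.
Lens 2: 1/d_i2 = 1/f₂ − 1/d_o2 = 1/(5.97) − 1/(70.61) = 0.1533, so d_i2 = 6.52 cm.
The final image is real, 6.52 cm to the right of lens 2 (overall magnification ≈ -0.024).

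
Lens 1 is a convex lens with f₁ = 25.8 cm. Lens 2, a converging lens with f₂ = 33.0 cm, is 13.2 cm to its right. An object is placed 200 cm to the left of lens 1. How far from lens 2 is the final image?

Lens 1: 1/d_i1 = 1/f₁ − 1/d_o1 = 1/(25.8) − 1/(200) = 0.03376, so d_i1 = 29.62 cm.
The intermediate image is 29.62 cm to the right of lens 1, which lies 16.42 cm to the right of lens 2 — a virtual object — so d_o2 = −16.42 cm.
Lens 2: 1/d_i2 = 1/f₂ − 1/d_o2 = 1/(33.0) − 1/(-16.42) = 0.09120, so d_i2 = 11.0 cm.
The final image is real, 11.0 cm to the right of lens 2 (overall magnification ≈ -0.099).

11.0 cm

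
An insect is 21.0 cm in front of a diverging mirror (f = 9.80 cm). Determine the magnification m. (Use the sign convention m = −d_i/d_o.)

m = +0.318

For a diverging mirror, f = -9.80 cm.
1/d_i = 1/f − 1/d_o = 1/(-9.800) − 1/(21.0) = -0.1497, so d_i = -6.682 cm.
m = −d_i/d_o = −(-6.682)/(21.0) = +0.318.
The image is virtual, upright and reduced, behind the mirror.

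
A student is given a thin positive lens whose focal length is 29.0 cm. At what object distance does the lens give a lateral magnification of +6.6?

24.6 cm

m = −d_i/d_o ⇒ d_i = −m·d_o.
1/f = 1/d_o + 1/d_i = 1/d_o − 1/(m·d_o) = (1 − 1/m)/d_o, so d_o = f(1 − 1/m) = (29.00)(1 − 1/(+6.6)) = 24.6 cm.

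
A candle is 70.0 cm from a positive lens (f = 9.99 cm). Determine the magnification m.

1/d_i = 1/f − 1/d_o = 1/(9.990) − 1/(70.0) = 0.08581, so d_i = 11.65 cm.
m = −d_i/d_o = −(11.65)/(70.0) = -0.166.
The image is real, inverted and reduced, on the far side of the lens.

m = -0.166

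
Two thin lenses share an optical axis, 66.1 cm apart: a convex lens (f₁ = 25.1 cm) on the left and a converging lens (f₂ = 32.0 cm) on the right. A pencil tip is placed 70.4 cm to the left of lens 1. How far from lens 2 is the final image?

177 cm

Lens 1: 1/d_i1 = 1/f₁ − 1/d_o1 = 1/(25.1) − 1/(70.4) = 0.02564, so d_i1 = 39.01 cm.
The intermediate image is 39.01 cm to the right of lens 1, which is 66.1 − (39.01) = 27.09 cm to the left of lens 2, so d_o2 = +27.09 cm.
Lens 2: 1/d_i2 = 1/f₂ − 1/d_o2 = 1/(32.0) − 1/(27.09) = -0.005664, so d_i2 = -177 cm.
The final image is virtual, 177 cm to the left of lens 2 (overall magnification ≈ -3.6).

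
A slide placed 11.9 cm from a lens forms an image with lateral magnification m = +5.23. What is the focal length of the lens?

f = 14.7 cm (converging)

m = −d_i/d_o ⇒ d_i = −m·d_o = −(+5.23)·(11.9) = -62.24 cm.
1/f = 1/d_o + 1/d_i = 1/(11.9) + 1/(-62.24) = 0.06797, so f = 14.7 cm.
Since f is positive, the lens is converging.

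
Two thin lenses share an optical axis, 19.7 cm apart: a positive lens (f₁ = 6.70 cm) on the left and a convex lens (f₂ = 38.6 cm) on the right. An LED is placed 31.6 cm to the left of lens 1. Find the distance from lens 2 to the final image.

Lens 1: 1/d_i1 = 1/f₁ − 1/d_o1 = 1/(6.70) − 1/(31.6) = 0.1176, so d_i1 = 8.503 cm.
The intermediate image is 8.503 cm to the right of lens 1, which is 19.7 − (8.503) = 11.20 cm to the left of lens 2, so d_o2 = +11.20 cm.
Lens 2: 1/d_i2 = 1/f₂ − 1/d_o2 = 1/(38.6) − 1/(11.20) = -0.06338, so d_i2 = -15.8 cm.
The final image is virtual, 15.8 cm to the left of lens 2 (overall magnification ≈ -0.38).

15.8 cm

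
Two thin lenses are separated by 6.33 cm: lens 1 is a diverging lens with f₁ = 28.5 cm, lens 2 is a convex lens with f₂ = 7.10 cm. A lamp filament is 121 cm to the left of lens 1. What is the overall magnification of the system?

f₁ = −28.5 cm (diverging).
Lens 1: 1/d_i1 = 1/(-28.5) − 1/(121) = -0.04335, so d_i1 = -23.07 cm; m₁ = −d_i1/d_o1 = +0.1907.
d_o2 = 6.33 − (-23.07) = 29.40 cm.
Lens 2: 1/d_i2 = 1/(7.10) − 1/(29.40) = 0.1068, so d_i2 = 9.361 cm; m₂ = −d_i2/d_o2 = -0.3184.
m = m₁·m₂ = (+0.1907)(-0.3184) = -0.0607.

m = -0.0607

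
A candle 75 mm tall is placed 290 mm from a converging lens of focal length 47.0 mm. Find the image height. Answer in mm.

14.5 mm

1/d_i = 1/f − 1/d_o = 1/(47.00) − 1/(290) = 0.01783, so d_i = 56.09 mm.
m = −d_i/d_o = -0.1934.
|h_i| = |m|·h_o = 0.1934 × 75 = 14.5 mm. The image is real, inverted and reduced, on the far side of the lens.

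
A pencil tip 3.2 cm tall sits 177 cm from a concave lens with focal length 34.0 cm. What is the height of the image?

For a concave lens, f = -34.0 cm.
1/d_i = 1/f − 1/d_o = 1/(-34.00) − 1/(177) = -0.03506, so d_i = -28.52 cm.
m = −d_i/d_o = +0.1611.
|h_i| = |m|·h_o = 0.1611 × 3.2 = 0.516 cm. The image is virtual, upright and reduced, on the same side as the object.

0.516 cm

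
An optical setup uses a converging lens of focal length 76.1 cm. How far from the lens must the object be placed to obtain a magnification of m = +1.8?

m = −d_i/d_o ⇒ d_i = −m·d_o.
1/f = 1/d_o + 1/d_i = 1/d_o − 1/(m·d_o) = (1 − 1/m)/d_o, so d_o = f(1 − 1/m) = (76.10)(1 − 1/(+1.8)) = 33.8 cm.

33.8 cm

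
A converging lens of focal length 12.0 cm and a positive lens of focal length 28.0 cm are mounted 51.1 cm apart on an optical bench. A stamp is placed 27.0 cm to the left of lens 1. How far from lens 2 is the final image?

Lens 1: 1/d_i1 = 1/f₁ − 1/d_o1 = 1/(12.0) − 1/(27.0) = 0.04630, so d_i1 = 21.60 cm.
The intermediate image is 21.60 cm to the right of lens 1, which is 51.1 − (21.60) = 29.50 cm to the left of lens 2, so d_o2 = +29.50 cm.
Lens 2: 1/d_i2 = 1/f₂ − 1/d_o2 = 1/(28.0) − 1/(29.50) = 0.001816, so d_i2 = 551 cm.
The final image is real, 551 cm to the right of lens 2 (overall magnification ≈ 15).

551 cm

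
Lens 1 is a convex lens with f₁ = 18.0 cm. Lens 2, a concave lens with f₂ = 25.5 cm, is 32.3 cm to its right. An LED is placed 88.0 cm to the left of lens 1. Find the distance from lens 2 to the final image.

7.01 cm

Lens 1: 1/d_i1 = 1/f₁ − 1/d_o1 = 1/(18.0) − 1/(88.0) = 0.04419, so d_i1 = 22.63 cm.
The intermediate image is 22.63 cm to the right of lens 1, which is 32.3 − (22.63) = 9.670 cm to the left of lens 2, so d_o2 = +9.670 cm.
Lens 2 is diverging, so f₂ = −25.5 cm.
Lens 2: 1/d_i2 = 1/f₂ − 1/d_o2 = 1/(-25.5) − 1/(9.670) = -0.1426, so d_i2 = -7.01 cm.
The final image is virtual, 7.01 cm to the left of lens 2 (overall magnification ≈ -0.19).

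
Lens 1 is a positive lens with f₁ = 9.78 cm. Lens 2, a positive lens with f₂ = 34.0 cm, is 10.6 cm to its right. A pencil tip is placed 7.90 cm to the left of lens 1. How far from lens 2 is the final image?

99.3 cm

Lens 1: 1/d_i1 = 1/f₁ − 1/d_o1 = 1/(9.78) − 1/(7.90) = -0.02433, so d_i1 = -41.10 cm.
The intermediate image is 41.10 cm to the left of lens 1 (virtual), which is 10.6 − (-41.10) = 51.70 cm to the left of lens 2, so d_o2 = +51.70 cm.
Lens 2: 1/d_i2 = 1/f₂ − 1/d_o2 = 1/(34.0) − 1/(51.70) = 0.01007, so d_i2 = 99.3 cm.
The final image is real, 99.3 cm to the right of lens 2 (overall magnification ≈ -10.0).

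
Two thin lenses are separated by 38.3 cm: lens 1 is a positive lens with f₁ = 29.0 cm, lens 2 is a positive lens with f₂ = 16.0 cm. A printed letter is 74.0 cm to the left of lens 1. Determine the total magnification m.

m = -0.406

Lens 1: 1/d_i1 = 1/(29.0) − 1/(74.0) = 0.02097, so d_i1 = 47.69 cm; m₁ = −d_i1/d_o1 = -0.6445.
d_o2 = 38.3 − (47.69) = -9.390 cm (virtual object).
Lens 2: 1/d_i2 = 1/(16.0) − 1/(-9.390) = 0.1690, so d_i2 = 5.917 cm; m₂ = −d_i2/d_o2 = +0.6302.
m = m₁·m₂ = (-0.6445)(+0.6302) = -0.406.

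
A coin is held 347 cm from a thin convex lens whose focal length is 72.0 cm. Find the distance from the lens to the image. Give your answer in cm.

Lens equation: 1/s_i = 1/f − 1/s_o = 1/(72.00) − 1/(347) = 0.01389 − 0.002882 = 0.01101, so s_i = 90.9 cm.
The image is real, inverted and reduced, on the far side of the lens.

90.9 cm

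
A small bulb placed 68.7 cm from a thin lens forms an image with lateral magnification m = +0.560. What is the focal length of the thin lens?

m = −d_i/d_o ⇒ d_i = −m·d_o = −(+0.560)·(68.7) = -38.47 cm.
1/f = 1/d_o + 1/d_i = 1/(68.7) + 1/(-38.47) = -0.01144, so f = -87.4 cm.
Since f is negative, the thin lens is diverging.

f = -87.4 cm (diverging)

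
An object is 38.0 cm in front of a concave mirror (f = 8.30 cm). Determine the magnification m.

1/d_i = 1/f − 1/d_o = 1/(8.300) − 1/(38.0) = 0.09417, so d_i = 10.62 cm.
m = −d_i/d_o = −(10.62)/(38.0) = -0.279.
The image is real, inverted and reduced, in front of the mirror.

m = -0.279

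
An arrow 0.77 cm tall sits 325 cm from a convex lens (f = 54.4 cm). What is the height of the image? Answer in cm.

1/d_i = 1/f − 1/d_o = 1/(54.40) − 1/(325) = 0.01531, so d_i = 65.34 cm.
m = −d_i/d_o = -0.2010.
|h_i| = |m|·h_o = 0.2010 × 0.77 = 0.155 cm. The image is real, inverted and reduced, on the far side of the lens.

0.155 cm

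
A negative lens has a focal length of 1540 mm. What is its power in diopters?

P = -0.649 D

For a negative lens, f = −1540 mm.
f = -154 cm = -1.54 m.
P = 1/f = 1/(-1.54 m) = -0.649 D.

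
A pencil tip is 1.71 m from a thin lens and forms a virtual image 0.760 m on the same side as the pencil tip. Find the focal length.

Virtual image ⇒ d_i = −0.760 m.
1/f = 1/d_o + 1/d_i = 1/(1.71) + 1/(-0.760) = -0.7310, so f = -1.37 m.
Since f is negative, the thin lens is diverging.

f = -1.37 m (diverging)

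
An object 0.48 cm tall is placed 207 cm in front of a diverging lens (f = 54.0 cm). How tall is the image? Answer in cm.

0.0993 cm

For a diverging lens, f = -54.0 cm.
1/d_i = 1/f − 1/d_o = 1/(-54.00) − 1/(207) = -0.02335, so d_i = -42.83 cm.
m = −d_i/d_o = +0.2069.
|h_i| = |m|·h_o = 0.2069 × 0.48 = 0.0993 cm. The image is virtual, upright and reduced, on the same side as the object.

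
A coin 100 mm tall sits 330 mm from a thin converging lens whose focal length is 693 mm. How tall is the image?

1/d_i = 1/f − 1/d_o = 1/(693.0) − 1/(330) = -0.001587, so d_i = -630.0 mm.
m = −d_i/d_o = +1.909.
|h_i| = |m|·h_o = 1.909 × 100 = 191 mm. The image is virtual, upright and enlarged, on the same side as the object.

191 mm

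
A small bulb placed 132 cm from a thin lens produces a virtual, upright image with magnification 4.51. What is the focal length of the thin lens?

f = 170 cm (converging)

m = −d_i/d_o ⇒ d_i = −m·d_o = −(+4.51)·(132) = -595.3 cm.
1/f = 1/d_o + 1/d_i = 1/(132) + 1/(-595.3) = 0.005896, so f = 170 cm.
Since f is positive, the thin lens is converging.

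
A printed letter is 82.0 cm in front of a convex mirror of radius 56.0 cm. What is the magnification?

m = +0.255

f = R/2 = 56.0/2 = 28.00 cm; for a convex mirror, f = -28.00 cm.
1/d_i = 1/f − 1/d_o = 1/(-28.00) − 1/(82.0) = -0.04791, so d_i = -20.87 cm.
m = −d_i/d_o = −(-20.87)/(82.0) = +0.255.
The image is virtual, upright and reduced, behind the mirror.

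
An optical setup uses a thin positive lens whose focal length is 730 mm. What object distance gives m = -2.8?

991 mm

m = −d_i/d_o ⇒ d_i = −m·d_o.
1/f = 1/d_o + 1/d_i = 1/d_o − 1/(m·d_o) = (1 − 1/m)/d_o, so d_o = f(1 − 1/m) = (730.0)(1 − 1/(-2.8)) = 991 mm.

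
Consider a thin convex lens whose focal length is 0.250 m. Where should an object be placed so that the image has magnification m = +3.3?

m = −d_i/d_o ⇒ d_i = −m·d_o.
1/f = 1/d_o + 1/d_i = 1/d_o − 1/(m·d_o) = (1 − 1/m)/d_o, so d_o = f(1 − 1/m) = (0.2500)(1 − 1/(+3.3)) = 0.174 m.

0.174 m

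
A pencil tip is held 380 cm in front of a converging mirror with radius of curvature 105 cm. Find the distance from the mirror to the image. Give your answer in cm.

60.9 cm

f = R/2 = 105/2 = 52.50 cm.
Mirror equation: 1/v = 1/f − 1/u = 1/(52.50) − 1/(380) = 0.01905 − 0.002632 = 0.01642, so v = 60.9 cm.
The image is real, inverted and reduced, in front of the mirror.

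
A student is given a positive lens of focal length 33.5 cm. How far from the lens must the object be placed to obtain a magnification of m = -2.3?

m = −d_i/d_o ⇒ d_i = −m·d_o.
1/f = 1/d_o + 1/d_i = 1/d_o − 1/(m·d_o) = (1 − 1/m)/d_o, so d_o = f(1 − 1/m) = (33.50)(1 − 1/(-2.3)) = 48.1 cm.

48.1 cm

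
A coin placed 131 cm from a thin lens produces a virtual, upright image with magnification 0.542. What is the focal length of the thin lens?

m = −d_i/d_o ⇒ d_i = −m·d_o = −(+0.542)·(131) = -71.00 cm.
1/f = 1/d_o + 1/d_i = 1/(131) + 1/(-71.00) = -0.006451, so f = -155 cm.
Since f is negative, the thin lens is diverging.

f = -155 cm (diverging)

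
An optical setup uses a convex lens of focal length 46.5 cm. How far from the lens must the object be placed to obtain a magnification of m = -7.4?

m = −d_i/d_o ⇒ d_i = −m·d_o.
1/f = 1/d_o + 1/d_i = 1/d_o − 1/(m·d_o) = (1 − 1/m)/d_o, so d_o = f(1 − 1/m) = (46.50)(1 − 1/(-7.4)) = 52.8 cm.

52.8 cm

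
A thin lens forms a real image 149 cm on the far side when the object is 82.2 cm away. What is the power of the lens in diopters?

P = +1.89 D

d_i = +149 cm.
1/f = 1/d_o + 1/d_i = 1/(82.2) + 1/(149) = 0.01888 cm⁻¹.
f = 52.97 cm = 0.5297 m, so P = 1/f = +1.89 D.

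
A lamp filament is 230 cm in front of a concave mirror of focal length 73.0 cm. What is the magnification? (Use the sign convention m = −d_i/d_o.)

1/d_i = 1/f − 1/d_o = 1/(73.00) − 1/(230) = 0.009351, so d_i = 106.9 cm.
m = −d_i/d_o = −(106.9)/(230) = -0.465.
The image is real, inverted and reduced, in front of the mirror.

m = -0.465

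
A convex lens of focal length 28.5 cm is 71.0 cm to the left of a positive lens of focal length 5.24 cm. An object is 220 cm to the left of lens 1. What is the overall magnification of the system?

m = +0.0236

Lens 1: 1/d_i1 = 1/(28.5) − 1/(220) = 0.03054, so d_i1 = 32.74 cm; m₁ = −d_i1/d_o1 = -0.1488.
d_o2 = 71.0 − (32.74) = 38.26 cm.
Lens 2: 1/d_i2 = 1/(5.24) − 1/(38.26) = 0.1647, so d_i2 = 6.072 cm; m₂ = −d_i2/d_o2 = -0.1587.
m = m₁·m₂ = (-0.1488)(-0.1587) = +0.0236.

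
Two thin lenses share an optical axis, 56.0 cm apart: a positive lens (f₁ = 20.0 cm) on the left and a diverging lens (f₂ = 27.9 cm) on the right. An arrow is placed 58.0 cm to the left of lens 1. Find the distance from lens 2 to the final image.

Lens 1: 1/d_i1 = 1/f₁ − 1/d_o1 = 1/(20.0) − 1/(58.0) = 0.03276, so d_i1 = 30.53 cm.
The intermediate image is 30.53 cm to the right of lens 1, which is 56.0 − (30.53) = 25.47 cm to the left of lens 2, so d_o2 = +25.47 cm.
Lens 2 is diverging, so f₂ = −27.9 cm.
Lens 2: 1/d_i2 = 1/f₂ − 1/d_o2 = 1/(-27.9) − 1/(25.47) = -0.07510, so d_i2 = -13.3 cm.
The final image is virtual, 13.3 cm to the left of lens 2 (overall magnification ≈ -0.28).

13.3 cm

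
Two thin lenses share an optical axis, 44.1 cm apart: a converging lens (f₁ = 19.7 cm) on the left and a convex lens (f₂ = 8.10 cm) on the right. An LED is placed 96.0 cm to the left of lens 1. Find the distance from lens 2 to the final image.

Lens 1: 1/d_i1 = 1/f₁ − 1/d_o1 = 1/(19.7) − 1/(96.0) = 0.04034, so d_i1 = 24.79 cm.
The intermediate image is 24.79 cm to the right of lens 1, which is 44.1 − (24.79) = 19.31 cm to the left of lens 2, so d_o2 = +19.31 cm.
Lens 2: 1/d_i2 = 1/f₂ − 1/d_o2 = 1/(8.10) − 1/(19.31) = 0.07167, so d_i2 = 14.0 cm.
The final image is real, 14.0 cm to the right of lens 2 (overall magnification ≈ 0.19).

14.0 cm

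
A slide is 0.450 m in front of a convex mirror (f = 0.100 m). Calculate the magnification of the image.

For a convex mirror, f = -0.100 m.
1/d_i = 1/f − 1/d_o = 1/(-0.1000) − 1/(0.450) = -12.22, so d_i = -0.08182 m.
m = −d_i/d_o = −(-0.08182)/(0.450) = +0.182.
The image is virtual, upright and reduced, behind the mirror.

m = +0.182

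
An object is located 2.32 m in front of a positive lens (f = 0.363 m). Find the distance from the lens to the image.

Thin-lens equation: 1/s_i = 1/f − 1/s_o = 1/(0.3630) − 1/(2.32) = 2.755 − 0.4310 = 2.324, so s_i = 0.430 m.
The image is real, inverted and reduced, on the far side of the lens.

0.430 m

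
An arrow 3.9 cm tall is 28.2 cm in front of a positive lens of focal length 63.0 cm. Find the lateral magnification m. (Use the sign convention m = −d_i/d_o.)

1/d_i = 1/f − 1/d_o = 1/(63.00) − 1/(28.2) = -0.01959, so d_i = -51.05 cm.
m = −d_i/d_o = −(-51.05)/(28.2) = +1.81.
The image is virtual, upright and enlarged, on the same side as the object.

m = +1.81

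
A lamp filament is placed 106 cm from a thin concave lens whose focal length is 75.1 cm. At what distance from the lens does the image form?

44.0 cm

For a concave lens, f = -75.1 cm.
Lens equation: 1/q = 1/f − 1/p = 1/(-75.10) − 1/(106) = -0.01332 − 0.009434 = -0.02275, so q = -44.0 cm.
The image is virtual, upright and reduced, on the same side as the object.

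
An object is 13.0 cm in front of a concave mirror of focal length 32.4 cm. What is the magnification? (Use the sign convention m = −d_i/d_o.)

1/d_i = 1/f − 1/d_o = 1/(32.40) − 1/(13.0) = -0.04606, so d_i = -21.71 cm.
m = −d_i/d_o = −(-21.71)/(13.0) = +1.67.
The image is virtual, upright and enlarged, behind the mirror.

m = +1.67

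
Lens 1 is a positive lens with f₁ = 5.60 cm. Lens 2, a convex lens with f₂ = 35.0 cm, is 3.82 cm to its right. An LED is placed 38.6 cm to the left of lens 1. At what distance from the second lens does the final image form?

Lens 1: 1/d_i1 = 1/f₁ − 1/d_o1 = 1/(5.60) − 1/(38.6) = 0.1527, so d_i1 = 6.550 cm.
The intermediate image is 6.550 cm to the right of lens 1, which lies 2.730 cm to the right of lens 2 — a virtual object — so d_o2 = −2.730 cm.
Lens 2: 1/d_i2 = 1/f₂ − 1/d_o2 = 1/(35.0) − 1/(-2.730) = 0.3949, so d_i2 = 2.53 cm.
The final image is real, 2.53 cm to the right of lens 2 (overall magnification ≈ -0.16).

2.53 cm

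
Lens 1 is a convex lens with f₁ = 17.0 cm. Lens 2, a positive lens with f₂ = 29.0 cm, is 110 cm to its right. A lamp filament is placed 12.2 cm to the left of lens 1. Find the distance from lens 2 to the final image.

35.8 cm

Lens 1: 1/d_i1 = 1/f₁ − 1/d_o1 = 1/(17.0) − 1/(12.2) = -0.02314, so d_i1 = -43.21 cm.
The intermediate image is 43.21 cm to the left of lens 1 (virtual), which is 110 − (-43.21) = 153.2 cm to the left of lens 2, so d_o2 = +153.2 cm.
Lens 2: 1/d_i2 = 1/f₂ − 1/d_o2 = 1/(29.0) − 1/(153.2) = 0.02796, so d_i2 = 35.8 cm.
The final image is real, 35.8 cm to the right of lens 2 (overall magnification ≈ -0.83).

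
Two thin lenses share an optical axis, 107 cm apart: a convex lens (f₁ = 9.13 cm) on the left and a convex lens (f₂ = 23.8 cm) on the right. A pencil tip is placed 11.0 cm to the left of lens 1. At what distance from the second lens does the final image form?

43.0 cm

Lens 1: 1/d_i1 = 1/f₁ − 1/d_o1 = 1/(9.13) − 1/(11.0) = 0.01862, so d_i1 = 53.71 cm.
The intermediate image is 53.71 cm to the right of lens 1, which is 107 − (53.71) = 53.29 cm to the left of lens 2, so d_o2 = +53.29 cm.
Lens 2: 1/d_i2 = 1/f₂ − 1/d_o2 = 1/(23.8) − 1/(53.29) = 0.02325, so d_i2 = 43.0 cm.
The final image is real, 43.0 cm to the right of lens 2 (overall magnification ≈ 3.9).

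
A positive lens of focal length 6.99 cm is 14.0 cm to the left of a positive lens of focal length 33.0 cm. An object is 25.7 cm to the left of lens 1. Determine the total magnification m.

m = -0.431

Lens 1: 1/d_i1 = 1/(6.99) − 1/(25.7) = 0.1042, so d_i1 = 9.601 cm; m₁ = −d_i1/d_o1 = -0.3736.
d_o2 = 14.0 − (9.601) = 4.399 cm.
Lens 2: 1/d_i2 = 1/(33.0) − 1/(4.399) = -0.1970, so d_i2 = -5.076 cm; m₂ = −d_i2/d_o2 = +1.154.
m = m₁·m₂ = (-0.3736)(+1.154) = -0.431.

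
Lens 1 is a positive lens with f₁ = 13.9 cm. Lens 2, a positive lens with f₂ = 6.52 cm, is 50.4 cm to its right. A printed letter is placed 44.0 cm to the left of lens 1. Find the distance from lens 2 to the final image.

8.32 cm

Lens 1: 1/d_i1 = 1/f₁ − 1/d_o1 = 1/(13.9) − 1/(44.0) = 0.04922, so d_i1 = 20.32 cm.
The intermediate image is 20.32 cm to the right of lens 1, which is 50.4 − (20.32) = 30.08 cm to the left of lens 2, so d_o2 = +30.08 cm.
Lens 2: 1/d_i2 = 1/f₂ − 1/d_o2 = 1/(6.52) − 1/(30.08) = 0.1201, so d_i2 = 8.32 cm.
The final image is real, 8.32 cm to the right of lens 2 (overall magnification ≈ 0.13).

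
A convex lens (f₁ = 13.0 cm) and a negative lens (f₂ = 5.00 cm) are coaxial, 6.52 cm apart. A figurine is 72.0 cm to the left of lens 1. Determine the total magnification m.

m = +0.254

Lens 1: 1/d_i1 = 1/(13.0) − 1/(72.0) = 0.06303, so d_i1 = 15.86 cm; m₁ = −d_i1/d_o1 = -0.2203.
d_o2 = 6.52 − (15.86) = -9.340 cm (virtual object).
f₂ = −5.00 cm (diverging).
Lens 2: 1/d_i2 = 1/(-5.00) − 1/(-9.340) = -0.09293, so d_i2 = -10.76 cm; m₂ = −d_i2/d_o2 = -1.152.
m = m₁·m₂ = (-0.2203)(-1.152) = +0.254.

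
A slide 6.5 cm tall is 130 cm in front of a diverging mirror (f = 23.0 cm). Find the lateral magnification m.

For a diverging mirror, f = -23.0 cm.
1/d_i = 1/f − 1/d_o = 1/(-23.00) − 1/(130) = -0.05117, so d_i = -19.54 cm.
m = −d_i/d_o = −(-19.54)/(130) = +0.150.
The image is virtual, upright and reduced, behind the mirror.

m = +0.150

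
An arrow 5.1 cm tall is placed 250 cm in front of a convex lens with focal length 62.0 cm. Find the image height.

1.68 cm

1/d_i = 1/f − 1/d_o = 1/(62.00) − 1/(250) = 0.01213, so d_i = 82.45 cm.
m = −d_i/d_o = -0.3298.
|h_i| = |m|·h_o = 0.3298 × 5.1 = 1.68 cm. The image is real, inverted and reduced, on the far side of the lens.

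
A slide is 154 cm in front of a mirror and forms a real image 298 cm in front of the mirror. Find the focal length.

Real image ⇒ d_i = +298 cm.
1/f = 1/d_o + 1/d_i = 1/(154) + 1/(298) = 0.009849, so f = 102 cm.
Since f is positive, the mirror is concave.

f = 102 cm (concave)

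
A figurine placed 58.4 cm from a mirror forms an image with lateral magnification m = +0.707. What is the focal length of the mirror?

f = -141 cm (convex)

m = −d_i/d_o ⇒ d_i = −m·d_o = −(+0.707)·(58.4) = -41.29 cm.
1/f = 1/d_o + 1/d_i = 1/(58.4) + 1/(-41.29) = -0.007096, so f = -141 cm.
Since f is negative, the mirror is convex.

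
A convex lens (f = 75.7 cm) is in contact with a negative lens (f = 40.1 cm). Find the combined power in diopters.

P₁ = 1/f₁ = 1/(0.757 m) = +1.321 D; P₂ = 1/f₂ = 1/(-0.401 m) = -2.494 D.
For thin lenses in contact, P = P₁ + P₂ = (+1.321) + (-2.494) = -1.17 D.

P = -1.17 D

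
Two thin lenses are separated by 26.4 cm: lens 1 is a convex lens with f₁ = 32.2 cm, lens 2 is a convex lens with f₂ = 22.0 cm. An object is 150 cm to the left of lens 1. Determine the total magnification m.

m = -0.164

Lens 1: 1/d_i1 = 1/(32.2) − 1/(150) = 0.02439, so d_i1 = 41.00 cm; m₁ = −d_i1/d_o1 = -0.2733.
d_o2 = 26.4 − (41.00) = -14.60 cm (virtual object).
Lens 2: 1/d_i2 = 1/(22.0) − 1/(-14.60) = 0.1139, so d_i2 = 8.776 cm; m₂ = −d_i2/d_o2 = +0.6011.
m = m₁·m₂ = (-0.2733)(+0.6011) = -0.164.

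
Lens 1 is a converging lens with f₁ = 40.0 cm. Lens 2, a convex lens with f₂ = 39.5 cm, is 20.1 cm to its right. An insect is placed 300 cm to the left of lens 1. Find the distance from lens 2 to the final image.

15.7 cm

Lens 1: 1/d_i1 = 1/f₁ − 1/d_o1 = 1/(40.0) − 1/(300) = 0.02167, so d_i1 = 46.15 cm.
The intermediate image is 46.15 cm to the right of lens 1, which lies 26.05 cm to the right of lens 2 — a virtual object — so d_o2 = −26.05 cm.
Lens 2: 1/d_i2 = 1/f₂ − 1/d_o2 = 1/(39.5) − 1/(-26.05) = 0.06370, so d_i2 = 15.7 cm.
The final image is real, 15.7 cm to the right of lens 2 (overall magnification ≈ -0.093).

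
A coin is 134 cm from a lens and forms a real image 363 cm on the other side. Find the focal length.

f = 97.9 cm (converging)

Real image ⇒ d_i = +363 cm.
1/f = 1/d_o + 1/d_i = 1/(134) + 1/(363) = 0.01022, so f = 97.9 cm.
Since f is positive, the lens is converging.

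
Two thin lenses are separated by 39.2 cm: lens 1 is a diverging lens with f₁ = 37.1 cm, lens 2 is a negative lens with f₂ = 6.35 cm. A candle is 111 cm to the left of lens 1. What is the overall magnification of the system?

m = +0.0217

f₁ = −37.1 cm (diverging).
Lens 1: 1/d_i1 = 1/(-37.1) − 1/(111) = -0.03596, so d_i1 = -27.81 cm; m₁ = −d_i1/d_o1 = +0.2505.
d_o2 = 39.2 − (-27.81) = 67.01 cm.
f₂ = −6.35 cm (diverging).
Lens 2: 1/d_i2 = 1/(-6.35) − 1/(67.01) = -0.1724, so d_i2 = -5.800 cm; m₂ = −d_i2/d_o2 = +0.08656.
m = m₁·m₂ = (+0.2505)(+0.08656) = +0.0217.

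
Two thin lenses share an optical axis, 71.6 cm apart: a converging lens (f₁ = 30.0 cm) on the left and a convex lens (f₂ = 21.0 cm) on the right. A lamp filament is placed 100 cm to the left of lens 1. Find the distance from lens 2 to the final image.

78.0 cm

Lens 1: 1/d_i1 = 1/f₁ − 1/d_o1 = 1/(30.0) − 1/(100) = 0.02333, so d_i1 = 42.86 cm.
The intermediate image is 42.86 cm to the right of lens 1, which is 71.6 − (42.86) = 28.74 cm to the left of lens 2, so d_o2 = +28.74 cm.
Lens 2: 1/d_i2 = 1/f₂ − 1/d_o2 = 1/(21.0) − 1/(28.74) = 0.01282, so d_i2 = 78.0 cm.
The final image is real, 78.0 cm to the right of lens 2 (overall magnification ≈ 1.2).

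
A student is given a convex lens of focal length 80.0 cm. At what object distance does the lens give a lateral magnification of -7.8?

m = −d_i/d_o ⇒ d_i = −m·d_o.
1/f = 1/d_o + 1/d_i = 1/d_o − 1/(m·d_o) = (1 − 1/m)/d_o, so d_o = f(1 − 1/m) = (80.00)(1 − 1/(-7.8)) = 90.3 cm.

90.3 cm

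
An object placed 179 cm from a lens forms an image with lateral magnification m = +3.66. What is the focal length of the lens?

f = 246 cm (converging)

m = −d_i/d_o ⇒ d_i = −m·d_o = −(+3.66)·(179) = -655.1 cm.
1/f = 1/d_o + 1/d_i = 1/(179) + 1/(-655.1) = 0.004060, so f = 246 cm.
Since f is positive, the lens is converging.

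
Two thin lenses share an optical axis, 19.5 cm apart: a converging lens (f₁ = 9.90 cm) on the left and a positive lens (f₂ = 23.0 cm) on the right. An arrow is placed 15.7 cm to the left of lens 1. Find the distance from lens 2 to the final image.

5.54 cm

Lens 1: 1/d_i1 = 1/f₁ − 1/d_o1 = 1/(9.90) − 1/(15.7) = 0.03732, so d_i1 = 26.80 cm.
The intermediate image is 26.80 cm to the right of lens 1, which lies 7.300 cm to the right of lens 2 — a virtual object — so d_o2 = −7.300 cm.
Lens 2: 1/d_i2 = 1/f₂ − 1/d_o2 = 1/(23.0) − 1/(-7.300) = 0.1805, so d_i2 = 5.54 cm.
The final image is real, 5.54 cm to the right of lens 2 (overall magnification ≈ -1.3).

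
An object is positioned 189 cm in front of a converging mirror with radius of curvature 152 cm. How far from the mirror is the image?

f = R/2 = 152/2 = 76.00 cm.
Mirror equation: 1/d_i = 1/f − 1/d_o = 1/(76.00) − 1/(189) = 0.01316 − 0.005291 = 0.007867, so d_i = 127 cm.
The image is real, inverted and reduced, in front of the mirror.

127 cm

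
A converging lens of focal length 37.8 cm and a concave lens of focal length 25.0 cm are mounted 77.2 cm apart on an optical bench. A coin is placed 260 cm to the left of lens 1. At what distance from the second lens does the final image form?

Lens 1: 1/d_i1 = 1/f₁ − 1/d_o1 = 1/(37.8) − 1/(260) = 0.02261, so d_i1 = 44.23 cm.
The intermediate image is 44.23 cm to the right of lens 1, which is 77.2 − (44.23) = 32.97 cm to the left of lens 2, so d_o2 = +32.97 cm.
Lens 2 is diverging, so f₂ = −25.0 cm.
Lens 2: 1/d_i2 = 1/f₂ − 1/d_o2 = 1/(-25.0) − 1/(32.97) = -0.07033, so d_i2 = -14.2 cm.
The final image is virtual, 14.2 cm to the left of lens 2 (overall magnification ≈ -0.073).

14.2 cm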